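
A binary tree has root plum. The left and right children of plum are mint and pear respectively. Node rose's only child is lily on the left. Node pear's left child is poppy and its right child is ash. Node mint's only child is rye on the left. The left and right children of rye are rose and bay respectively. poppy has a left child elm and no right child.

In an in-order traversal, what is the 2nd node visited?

rose

In-order visits the left subtree, then the node, then the right subtree.
At plum: go left to mint.
  At mint: go left to rye.
    At rye: go left to rose.
      At rose: go left to lily.
        lily is a leaf — visit lily.
      Visit rose.
      At rose: no right child.
    Visit rye.
    At rye: go right to bay.
      bay is a leaf — visit bay.
  Visit mint.
  At mint: no right child.
Visit plum.
At plum: go right to pear.
  At pear: go left to poppy.
    At poppy: go left to elm.
      elm is a leaf — visit elm.
    Visit poppy.
    At poppy: no right child.
  Visit pear.
  At pear: go right to ash.
    ash is a leaf — visit ash.
Full in-order sequence: lily, rose, rye, bay, mint, plum, elm, poppy, pear, ash.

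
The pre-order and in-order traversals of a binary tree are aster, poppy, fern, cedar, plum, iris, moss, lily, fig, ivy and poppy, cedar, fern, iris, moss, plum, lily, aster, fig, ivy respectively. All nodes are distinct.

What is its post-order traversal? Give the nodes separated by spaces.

cedar moss iris lily plum fern poppy ivy fig aster

The first element of pre-order is the root; it splits in-order into left and right subtrees.
Root aster: left subtree has 7 nodes {poppy, cedar, fern, iris, moss, plum, lily}, right has 2 {fig, ivy}.
  Root poppy: left subtree has 0 nodes { }, right has 6 {cedar, fern, iris, moss, plum, lily}.
    Root fern: left subtree has 1 node {cedar}, right has 4 {iris, moss, plum, lily}.
      Root plum: left subtree has 2 nodes {iris, moss}, right has 1 {lily}.
        Root iris: left subtree has 0 nodes { }, right has 1 {moss}.
  Root fig: left subtree has 0 nodes { }, right has 1 {ivy}.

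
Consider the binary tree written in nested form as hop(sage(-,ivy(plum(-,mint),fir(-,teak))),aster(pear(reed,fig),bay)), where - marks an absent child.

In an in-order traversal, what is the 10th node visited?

fig

In-order visits the left subtree, then the node, then the right subtree.
At hop: go left to sage.
  At sage: no left child.
  Visit sage.
  At sage: go right to ivy.
    At ivy: go left to plum.
      At plum: no left child.
      Visit plum.
      At plum: go right to mint.
        mint is a leaf — visit mint.
    Visit ivy.
    At ivy: go right to fir.
      At fir: no left child.
      Visit fir.
      At fir: go right to teak.
        teak is a leaf — visit teak.
Visit hop.
At hop: go right to aster.
  At aster: go left to pear.
    At pear: go left to reed.
      reed is a leaf — visit reed.
    Visit pear.
    At pear: go right to fig.
      fig is a leaf — visit fig.
  Visit aster.
  At aster: go right to bay.
    bay is a leaf — visit bay.
Full in-order sequence: sage, plum, mint, ivy, fir, teak, hop, reed, pear, fig, aster, bay.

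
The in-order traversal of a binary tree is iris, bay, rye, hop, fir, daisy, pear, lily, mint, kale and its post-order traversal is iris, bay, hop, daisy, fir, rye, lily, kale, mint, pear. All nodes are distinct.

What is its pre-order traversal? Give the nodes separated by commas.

The last element of post-order is the root; it splits in-order into left and right subtrees.
Root pear: left subtree has 6 nodes {iris, bay, rye, hop, fir, daisy}, right has 3 {lily, mint, kale}.
  Root rye: left subtree has 2 nodes {iris, bay}, right has 3 {hop, fir, daisy}.
    Root bay: left subtree has 1 node {iris}, right has 0 { }.
    Root fir: left subtree has 1 node {hop}, right has 1 {daisy}.
  Root mint: left subtree has 1 node {lily}, right has 1 {kale}.

pear, rye, bay, iris, fir, hop, daisy, mint, lily, kale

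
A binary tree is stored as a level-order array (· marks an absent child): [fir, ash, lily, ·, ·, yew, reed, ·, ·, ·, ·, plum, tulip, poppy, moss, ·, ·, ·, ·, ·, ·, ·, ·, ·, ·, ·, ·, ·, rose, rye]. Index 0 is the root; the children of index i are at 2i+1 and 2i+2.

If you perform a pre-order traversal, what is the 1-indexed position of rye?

11

Pre-order visits the node, then its left subtree, then its right subtree.
Visit fir.
At fir: go left to ash.
  ash is a leaf — visit ash.
At fir: go right to lily.
  Visit lily.
  At lily: go left to yew.
    Visit yew.
    At yew: go left to plum.
      plum is a leaf — visit plum.
    At yew: go right to tulip.
      tulip is a leaf — visit tulip.
  At lily: go right to reed.
    Visit reed.
    At reed: go left to poppy.
      Visit poppy.
      At poppy: no left child.
      At poppy: go right to rose.
        rose is a leaf — visit rose.
    At reed: go right to moss.
      Visit moss.
      At moss: go left to rye.
        rye is a leaf — visit rye.
      At moss: no right child.
Full pre-order sequence: fir, ash, lily, yew, plum, tulip, reed, poppy, rose, moss, rye.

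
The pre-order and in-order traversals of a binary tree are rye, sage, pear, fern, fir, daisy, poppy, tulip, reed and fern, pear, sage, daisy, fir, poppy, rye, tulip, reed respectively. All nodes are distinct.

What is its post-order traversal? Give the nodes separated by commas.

The first element of pre-order is the root; it splits in-order into left and right subtrees.
Root rye: left subtree has 6 nodes {fern, pear, sage, daisy, fir, poppy}, right has 2 {tulip, reed}.
  Root sage: left subtree has 2 nodes {fern, pear}, right has 3 {daisy, fir, poppy}.
    Root pear: left subtree has 1 node {fern}, right has 0 { }.
    Root fir: left subtree has 1 node {daisy}, right has 1 {poppy}.
  Root tulip: left subtree has 0 nodes { }, right has 1 {reed}.

fern, pear, daisy, poppy, fir, sage, reed, tulip, rye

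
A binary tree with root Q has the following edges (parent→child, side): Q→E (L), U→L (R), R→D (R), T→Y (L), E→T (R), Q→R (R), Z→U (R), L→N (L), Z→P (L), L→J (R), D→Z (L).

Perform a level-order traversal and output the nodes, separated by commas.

Level-order visits nodes level by level from the root, left to right within each level.
Level 0: Q
Level 1: E, R
Level 2: T, D
Level 3: Y, Z
Level 4: P, U
Level 5: L
Level 6: N, J

Q, E, R, T, D, Y, Z, P, U, L, N, J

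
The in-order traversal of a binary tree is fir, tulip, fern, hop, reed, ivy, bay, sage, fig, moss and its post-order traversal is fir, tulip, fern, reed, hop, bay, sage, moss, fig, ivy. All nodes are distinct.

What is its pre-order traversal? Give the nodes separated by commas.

ivy, hop, fern, tulip, fir, reed, fig, sage, bay, moss

The last element of post-order is the root; it splits in-order into left and right subtrees.
Root ivy: left subtree has 5 nodes {fir, tulip, fern, hop, reed}, right has 4 {bay, sage, fig, moss}.
  Root hop: left subtree has 3 nodes {fir, tulip, fern}, right has 1 {reed}.
    Root fern: left subtree has 2 nodes {fir, tulip}, right has 0 { }.
      Root tulip: left subtree has 1 node {fir}, right has 0 { }.
  Root fig: left subtree has 2 nodes {bay, sage}, right has 1 {moss}.
    Root sage: left subtree has 1 node {bay}, right has 0 { }.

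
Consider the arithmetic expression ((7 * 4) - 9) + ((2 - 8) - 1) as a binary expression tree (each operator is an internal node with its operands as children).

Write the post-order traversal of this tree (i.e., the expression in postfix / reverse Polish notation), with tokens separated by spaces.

7 4 * 9 - 2 8 - 1 - +

Post-order on an expression tree gives postfix notation: for each operator, emit left operand, right operand, then the operator.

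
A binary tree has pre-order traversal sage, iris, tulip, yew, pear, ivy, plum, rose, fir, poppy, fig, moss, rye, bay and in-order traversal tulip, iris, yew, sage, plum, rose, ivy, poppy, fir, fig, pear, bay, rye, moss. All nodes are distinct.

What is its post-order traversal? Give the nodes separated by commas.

The first element of pre-order is the root; it splits in-order into left and right subtrees.
Root sage: left subtree has 3 nodes {tulip, iris, yew}, right has 10 {plum, rose, ivy, poppy, fir, fig, pear, bay, rye, moss}.
  Root iris: left subtree has 1 node {tulip}, right has 1 {yew}.
  Root pear: left subtree has 6 nodes {plum, rose, ivy, poppy, fir, fig}, right has 3 {bay, rye, moss}.
    Root ivy: left subtree has 2 nodes {plum, rose}, right has 3 {poppy, fir, fig}.
      Root plum: left subtree has 0 nodes { }, right has 1 {rose}.
      Root fir: left subtree has 1 node {poppy}, right has 1 {fig}.
    Root moss: left subtree has 2 nodes {bay, rye}, right has 0 { }.
      Root rye: left subtree has 1 node {bay}, right has 0 { }.

tulip, yew, iris, rose, plum, poppy, fig, fir, ivy, bay, rye, moss, pear, sage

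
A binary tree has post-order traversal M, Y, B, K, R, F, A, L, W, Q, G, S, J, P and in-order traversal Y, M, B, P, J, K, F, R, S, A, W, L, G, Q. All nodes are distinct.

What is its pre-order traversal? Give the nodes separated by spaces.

The last element of post-order is the root; it splits in-order into left and right subtrees.
Root P: left subtree has 3 nodes {Y, M, B}, right has 10 {J, K, F, R, S, A, W, L, G, Q}.
  Root B: left subtree has 2 nodes {Y, M}, right has 0 { }.
    Root Y: left subtree has 0 nodes { }, right has 1 {M}.
  Root J: left subtree has 0 nodes { }, right has 9 {K, F, R, S, A, W, L, G, Q}.
    Root S: left subtree has 3 nodes {K, F, R}, right has 5 {A, W, L, G, Q}.
      Root F: left subtree has 1 node {K}, right has 1 {R}.
      Root G: left subtree has 3 nodes {A, W, L}, right has 1 {Q}.
        Root W: left subtree has 1 node {A}, right has 1 {L}.

P B Y M J S F K R G W A L Q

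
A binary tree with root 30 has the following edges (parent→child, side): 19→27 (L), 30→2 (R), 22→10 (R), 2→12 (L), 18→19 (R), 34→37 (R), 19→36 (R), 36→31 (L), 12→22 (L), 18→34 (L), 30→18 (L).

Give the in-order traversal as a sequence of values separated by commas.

In-order visits the left subtree, then the node, then the right subtree.
At 30: go left to 18.
  At 18: go left to 34.
    At 34: no left child.
    Visit 34.
    At 34: go right to 37.
      37 is a leaf — visit 37.
  Visit 18.
  At 18: go right to 19.
    At 19: go left to 27.
      27 is a leaf — visit 27.
    Visit 19.
    At 19: go right to 36.
      At 36: go left to 31.
        31 is a leaf — visit 31.
      Visit 36.
      At 36: no right child.
Visit 30.
At 30: go right to 2.
  At 2: go left to 12.
    At 12: go left to 22.
      At 22: no left child.
      Visit 22.
      At 22: go right to 10.
        10 is a leaf — visit 10.
    Visit 12.
    At 12: no right child.
  Visit 2.
  At 2: no right child.

34, 37, 18, 27, 19, 31, 36, 30, 22, 10, 12, 2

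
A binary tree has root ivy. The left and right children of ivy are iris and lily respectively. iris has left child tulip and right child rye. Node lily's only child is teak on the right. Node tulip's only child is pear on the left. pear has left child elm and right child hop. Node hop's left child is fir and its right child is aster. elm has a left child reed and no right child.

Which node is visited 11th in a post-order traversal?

lily

Post-order visits the left subtree, then the right subtree, then the node.
At ivy: go left to iris.
  At iris: go left to tulip.
    At tulip: go left to pear.
      At pear: go left to elm.
        At elm: go left to reed.
          reed is a leaf — visit reed.
        At elm: no right child.
        Visit elm.
      At pear: go right to hop.
        At hop: go left to fir.
          fir is a leaf — visit fir.
        At hop: go right to aster.
          aster is a leaf — visit aster.
        Visit hop.
      Visit pear.
    At tulip: no right child.
    Visit tulip.
  At iris: go right to rye.
    rye is a leaf — visit rye.
  Visit iris.
At ivy: go right to lily.
  At lily: no left child.
  At lily: go right to teak.
    teak is a leaf — visit teak.
  Visit lily.
Visit ivy.
Full post-order sequence: reed, elm, fir, aster, hop, pear, tulip, rye, iris, teak, lily, ivy.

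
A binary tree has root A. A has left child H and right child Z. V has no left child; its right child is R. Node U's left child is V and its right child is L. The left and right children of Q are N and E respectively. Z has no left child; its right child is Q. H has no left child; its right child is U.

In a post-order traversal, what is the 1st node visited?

R

Post-order visits the left subtree, then the right subtree, then the node.
At A: go left to H.
  At H: no left child.
  At H: go right to U.
    At U: go left to V.
      At V: no left child.
      At V: go right to R.
        R is a leaf — visit R.
      Visit V.
    At U: go right to L.
      L is a leaf — visit L.
    Visit U.
  Visit H.
At A: go right to Z.
  At Z: no left child.
  At Z: go right to Q.
    At Q: go left to N.
      N is a leaf — visit N.
    At Q: go right to E.
      E is a leaf — visit E.
    Visit Q.
  Visit Z.
Visit A.
Full post-order sequence: R, V, L, U, H, N, E, Q, Z, A.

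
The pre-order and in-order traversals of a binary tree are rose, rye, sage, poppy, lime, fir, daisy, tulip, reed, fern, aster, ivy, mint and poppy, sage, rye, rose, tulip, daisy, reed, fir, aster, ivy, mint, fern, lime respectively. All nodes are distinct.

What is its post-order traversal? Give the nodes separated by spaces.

poppy sage rye tulip reed daisy mint ivy aster fern fir lime rose

The first element of pre-order is the root; it splits in-order into left and right subtrees.
Root rose: left subtree has 3 nodes {poppy, sage, rye}, right has 9 {tulip, daisy, reed, fir, aster, ivy, mint, fern, lime}.
  Root rye: left subtree has 2 nodes {poppy, sage}, right has 0 { }.
    Root sage: left subtree has 1 node {poppy}, right has 0 { }.
  Root lime: left subtree has 8 nodes {tulip, daisy, reed, fir, aster, ivy, mint, fern}, right has 0 { }.
    Root fir: left subtree has 3 nodes {tulip, daisy, reed}, right has 4 {aster, ivy, mint, fern}.
      Root daisy: left subtree has 1 node {tulip}, right has 1 {reed}.
      Root fern: left subtree has 3 nodes {aster, ivy, mint}, right has 0 { }.
        Root aster: left subtree has 0 nodes { }, right has 2 {ivy, mint}.
          Root ivy: left subtree has 0 nodes { }, right has 1 {mint}.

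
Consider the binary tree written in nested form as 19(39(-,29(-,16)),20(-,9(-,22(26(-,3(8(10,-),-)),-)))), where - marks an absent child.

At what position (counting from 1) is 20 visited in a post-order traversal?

10

Post-order visits the left subtree, then the right subtree, then the node.
At 19: go left to 39.
  At 39: no left child.
  At 39: go right to 29.
    At 29: no left child.
    At 29: go right to 16.
      16 is a leaf — visit 16.
    Visit 29.
  Visit 39.
At 19: go right to 20.
  At 20: no left child.
  At 20: go right to 9.
    At 9: no left child.
    At 9: go right to 22.
      At 22: go left to 26.
        At 26: no left child.
        At 26: go right to 3.
          At 3: go left to 8.
            At 8: go left to 10.
              10 is a leaf — visit 10.
            At 8: no right child.
            Visit 8.
          At 3: no right child.
          Visit 3.
        Visit 26.
      At 22: no right child.
      Visit 22.
    Visit 9.
  Visit 20.
Visit 19.
Full post-order sequence: 16, 29, 39, 10, 8, 3, 26, 22, 9, 20, 19.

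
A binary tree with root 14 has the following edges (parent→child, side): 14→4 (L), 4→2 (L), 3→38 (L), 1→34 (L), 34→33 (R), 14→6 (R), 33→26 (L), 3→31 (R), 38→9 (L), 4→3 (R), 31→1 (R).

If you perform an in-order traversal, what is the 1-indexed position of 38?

In-order visits the left subtree, then the node, then the right subtree.
At 14: go left to 4.
  At 4: go left to 2.
    2 is a leaf — visit 2.
  Visit 4.
  At 4: go right to 3.
    At 3: go left to 38.
      At 38: go left to 9.
        9 is a leaf — visit 9.
      Visit 38.
      At 38: no right child.
    Visit 3.
    At 3: go right to 31.
      At 31: no left child.
      Visit 31.
      At 31: go right to 1.
        At 1: go left to 34.
          At 34: no left child.
          Visit 34.
          At 34: go right to 33.
            At 33: go left to 26.
              26 is a leaf — visit 26.
            Visit 33.
            At 33: no right child.
        Visit 1.
        At 1: no right child.
Visit 14.
At 14: go right to 6.
  6 is a leaf — visit 6.
Full in-order sequence: 2, 4, 9, 38, 3, 31, 34, 26, 33, 1, 14, 6.

4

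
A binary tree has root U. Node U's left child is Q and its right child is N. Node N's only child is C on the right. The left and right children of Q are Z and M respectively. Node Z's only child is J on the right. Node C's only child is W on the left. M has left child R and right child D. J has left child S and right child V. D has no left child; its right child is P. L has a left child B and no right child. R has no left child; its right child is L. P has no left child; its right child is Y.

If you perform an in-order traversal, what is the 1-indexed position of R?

6

In-order visits the left subtree, then the node, then the right subtree.
At U: go left to Q.
  At Q: go left to Z.
    At Z: no left child.
    Visit Z.
    At Z: go right to J.
      At J: go left to S.
        S is a leaf — visit S.
      Visit J.
      At J: go right to V.
        V is a leaf — visit V.
  Visit Q.
  At Q: go right to M.
    At M: go left to R.
      At R: no left child.
      Visit R.
      At R: go right to L.
        At L: go left to B.
          B is a leaf — visit B.
        Visit L.
        At L: no right child.
    Visit M.
    At M: go right to D.
      At D: no left child.
      Visit D.
      At D: go right to P.
        At P: no left child.
        Visit P.
        At P: go right to Y.
          Y is a leaf — visit Y.
Visit U.
At U: go right to N.
  At N: no left child.
  Visit N.
  At N: go right to C.
    At C: go left to W.
      W is a leaf — visit W.
    Visit C.
    At C: no right child.
Full in-order sequence: Z, S, J, V, Q, R, B, L, M, D, P, Y, U, N, W, C.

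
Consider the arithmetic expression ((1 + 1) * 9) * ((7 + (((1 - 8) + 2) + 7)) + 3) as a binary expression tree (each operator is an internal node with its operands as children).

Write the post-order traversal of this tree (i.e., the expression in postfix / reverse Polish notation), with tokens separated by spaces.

1 1 + 9 * 7 1 8 - 2 + 7 + + 3 + *

Post-order on an expression tree gives postfix notation: for each operator, emit left operand, right operand, then the operator.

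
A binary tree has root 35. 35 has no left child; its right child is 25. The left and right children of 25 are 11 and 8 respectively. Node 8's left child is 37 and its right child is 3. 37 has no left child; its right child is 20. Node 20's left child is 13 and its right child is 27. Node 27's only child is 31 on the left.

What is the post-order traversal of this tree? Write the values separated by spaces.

Post-order visits the left subtree, then the right subtree, then the node.
At 35: no left child.
At 35: go right to 25.
  At 25: go left to 11.
    11 is a leaf — visit 11.
  At 25: go right to 8.
    At 8: go left to 37.
      At 37: no left child.
      At 37: go right to 20.
        At 20: go left to 13.
          13 is a leaf — visit 13.
        At 20: go right to 27.
          At 27: go left to 31.
            31 is a leaf — visit 31.
          At 27: no right child.
          Visit 27.
        Visit 20.
      Visit 37.
    At 8: go right to 3.
      3 is a leaf — visit 3.
    Visit 8.
  Visit 25.
Visit 35.

11 13 31 27 20 37 3 8 25 35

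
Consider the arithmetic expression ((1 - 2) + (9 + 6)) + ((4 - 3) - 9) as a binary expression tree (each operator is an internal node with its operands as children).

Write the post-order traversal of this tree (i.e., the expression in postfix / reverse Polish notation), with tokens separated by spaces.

1 2 - 9 6 + + 4 3 - 9 - +

Post-order on an expression tree gives postfix notation: for each operator, emit left operand, right operand, then the operator.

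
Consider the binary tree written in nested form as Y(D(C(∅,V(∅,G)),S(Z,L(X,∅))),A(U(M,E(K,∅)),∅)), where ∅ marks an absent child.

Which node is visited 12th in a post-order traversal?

Post-order visits the left subtree, then the right subtree, then the node.
At Y: go left to D.
  At D: go left to C.
    At C: no left child.
    At C: go right to V.
      At V: no left child.
      At V: go right to G.
        G is a leaf — visit G.
      Visit V.
    Visit C.
  At D: go right to S.
    At S: go left to Z.
      Z is a leaf — visit Z.
    At S: go right to L.
      At L: go left to X.
        X is a leaf — visit X.
      At L: no right child.
      Visit L.
    Visit S.
  Visit D.
At Y: go right to A.
  At A: go left to U.
    At U: go left to M.
      M is a leaf — visit M.
    At U: go right to E.
      At E: go left to K.
        K is a leaf — visit K.
      At E: no right child.
      Visit E.
    Visit U.
  At A: no right child.
  Visit A.
Visit Y.
Full post-order sequence: G, V, C, Z, X, L, S, D, M, K, E, U, A, Y.

U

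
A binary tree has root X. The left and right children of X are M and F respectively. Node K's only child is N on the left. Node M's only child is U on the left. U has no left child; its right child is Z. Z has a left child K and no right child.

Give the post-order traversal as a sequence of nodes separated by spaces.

N K Z U M F X

Post-order visits the left subtree, then the right subtree, then the node.
At X: go left to M.
  At M: go left to U.
    At U: no left child.
    At U: go right to Z.
      At Z: go left to K.
        At K: go left to N.
          N is a leaf — visit N.
        At K: no right child.
        Visit K.
      At Z: no right child.
      Visit Z.
    Visit U.
  At M: no right child.
  Visit M.
At X: go right to F.
  F is a leaf — visit F.
Visit X.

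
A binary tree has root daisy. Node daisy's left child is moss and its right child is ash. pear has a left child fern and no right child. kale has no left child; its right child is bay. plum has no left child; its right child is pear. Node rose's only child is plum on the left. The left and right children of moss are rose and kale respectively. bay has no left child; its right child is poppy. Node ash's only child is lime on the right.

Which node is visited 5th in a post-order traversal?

poppy

Post-order visits the left subtree, then the right subtree, then the node.
At daisy: go left to moss.
  At moss: go left to rose.
    At rose: go left to plum.
      At plum: no left child.
      At plum: go right to pear.
        At pear: go left to fern.
          fern is a leaf — visit fern.
        At pear: no right child.
        Visit pear.
      Visit plum.
    At rose: no right child.
    Visit rose.
  At moss: go right to kale.
    At kale: no left child.
    At kale: go right to bay.
      At bay: no left child.
      At bay: go right to poppy.
        poppy is a leaf — visit poppy.
      Visit bay.
    Visit kale.
  Visit moss.
At daisy: go right to ash.
  At ash: no left child.
  At ash: go right to lime.
    lime is a leaf — visit lime.
  Visit ash.
Visit daisy.
Full post-order sequence: fern, pear, plum, rose, poppy, bay, kale, moss, lime, ash, daisy.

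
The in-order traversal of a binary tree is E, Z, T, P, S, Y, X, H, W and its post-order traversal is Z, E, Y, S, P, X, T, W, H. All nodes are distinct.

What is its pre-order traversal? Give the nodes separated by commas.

The last element of post-order is the root; it splits in-order into left and right subtrees.
Root H: left subtree has 7 nodes {E, Z, T, P, S, Y, X}, right has 1 {W}.
  Root T: left subtree has 2 nodes {E, Z}, right has 4 {P, S, Y, X}.
    Root E: left subtree has 0 nodes { }, right has 1 {Z}.
    Root X: left subtree has 3 nodes {P, S, Y}, right has 0 { }.
      Root P: left subtree has 0 nodes { }, right has 2 {S, Y}.
        Root S: left subtree has 0 nodes { }, right has 1 {Y}.

H, T, E, Z, X, P, S, Y, W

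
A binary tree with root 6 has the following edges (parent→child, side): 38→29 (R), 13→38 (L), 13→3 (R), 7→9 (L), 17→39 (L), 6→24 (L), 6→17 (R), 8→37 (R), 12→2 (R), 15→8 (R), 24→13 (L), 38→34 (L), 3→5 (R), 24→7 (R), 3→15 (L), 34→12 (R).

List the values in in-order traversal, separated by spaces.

34 12 2 38 29 13 15 8 37 3 5 24 9 7 6 39 17

In-order visits the left subtree, then the node, then the right subtree.
At 6: go left to 24.
  At 24: go left to 13.
    At 13: go left to 38.
      At 38: go left to 34.
        At 34: no left child.
        Visit 34.
        At 34: go right to 12.
          At 12: no left child.
          Visit 12.
          At 12: go right to 2.
            2 is a leaf — visit 2.
      Visit 38.
      At 38: go right to 29.
        29 is a leaf — visit 29.
    Visit 13.
    At 13: go right to 3.
      At 3: go left to 15.
        At 15: no left child.
        Visit 15.
        At 15: go right to 8.
          At 8: no left child.
          Visit 8.
          At 8: go right to 37.
            37 is a leaf — visit 37.
      Visit 3.
      At 3: go right to 5.
        5 is a leaf — visit 5.
  Visit 24.
  At 24: go right to 7.
    At 7: go left to 9.
      9 is a leaf — visit 9.
    Visit 7.
    At 7: no right child.
Visit 6.
At 6: go right to 17.
  At 17: go left to 39.
    39 is a leaf — visit 39.
  Visit 17.
  At 17: no right child.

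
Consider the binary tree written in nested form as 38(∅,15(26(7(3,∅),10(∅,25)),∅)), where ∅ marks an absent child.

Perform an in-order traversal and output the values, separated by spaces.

In-order visits the left subtree, then the node, then the right subtree.
At 38: no left child.
Visit 38.
At 38: go right to 15.
  At 15: go left to 26.
    At 26: go left to 7.
      At 7: go left to 3.
        3 is a leaf — visit 3.
      Visit 7.
      At 7: no right child.
    Visit 26.
    At 26: go right to 10.
      At 10: no left child.
      Visit 10.
      At 10: go right to 25.
        25 is a leaf — visit 25.
  Visit 15.
  At 15: no right child.

38 3 7 26 10 25 15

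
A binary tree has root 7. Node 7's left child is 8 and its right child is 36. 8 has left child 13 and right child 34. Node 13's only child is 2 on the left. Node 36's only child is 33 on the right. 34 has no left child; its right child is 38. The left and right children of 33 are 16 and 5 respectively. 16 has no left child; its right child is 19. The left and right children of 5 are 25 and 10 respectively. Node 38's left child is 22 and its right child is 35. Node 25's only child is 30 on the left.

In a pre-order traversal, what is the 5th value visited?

34

Pre-order visits the node, then its left subtree, then its right subtree.
Visit 7.
At 7: go left to 8.
  Visit 8.
  At 8: go left to 13.
    Visit 13.
    At 13: go left to 2.
      2 is a leaf — visit 2.
    At 13: no right child.
  At 8: go right to 34.
    Visit 34.
    At 34: no left child.
    At 34: go right to 38.
      Visit 38.
      At 38: go left to 22.
        22 is a leaf — visit 22.
      At 38: go right to 35.
        35 is a leaf — visit 35.
At 7: go right to 36.
  Visit 36.
  At 36: no left child.
  At 36: go right to 33.
    Visit 33.
    At 33: go left to 16.
      Visit 16.
      At 16: no left child.
      At 16: go right to 19.
        19 is a leaf — visit 19.
    At 33: go right to 5.
      Visit 5.
      At 5: go left to 25.
        Visit 25.
        At 25: go left to 30.
          30 is a leaf — visit 30.
        At 25: no right child.
      At 5: go right to 10.
        10 is a leaf — visit 10.
Full pre-order sequence: 7, 8, 13, 2, 34, 38, 22, 35, 36, 33, 16, 19, 5, 25, 30, 10.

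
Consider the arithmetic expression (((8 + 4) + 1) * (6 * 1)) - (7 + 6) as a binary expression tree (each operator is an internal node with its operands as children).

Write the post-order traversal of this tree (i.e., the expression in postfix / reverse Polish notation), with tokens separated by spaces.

Post-order on an expression tree gives postfix notation: for each operator, emit left operand, right operand, then the operator.

8 4 + 1 + 6 1 * * 7 6 + -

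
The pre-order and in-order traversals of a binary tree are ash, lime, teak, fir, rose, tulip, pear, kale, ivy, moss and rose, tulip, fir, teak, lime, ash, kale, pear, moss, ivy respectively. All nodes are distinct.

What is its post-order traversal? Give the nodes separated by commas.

tulip, rose, fir, teak, lime, kale, moss, ivy, pear, ash

The first element of pre-order is the root; it splits in-order into left and right subtrees.
Root ash: left subtree has 5 nodes {rose, tulip, fir, teak, lime}, right has 4 {kale, pear, moss, ivy}.
  Root lime: left subtree has 4 nodes {rose, tulip, fir, teak}, right has 0 { }.
    Root teak: left subtree has 3 nodes {rose, tulip, fir}, right has 0 { }.
      Root fir: left subtree has 2 nodes {rose, tulip}, right has 0 { }.
        Root rose: left subtree has 0 nodes { }, right has 1 {tulip}.
  Root pear: left subtree has 1 node {kale}, right has 2 {moss, ivy}.
    Root ivy: left subtree has 1 node {moss}, right has 0 { }.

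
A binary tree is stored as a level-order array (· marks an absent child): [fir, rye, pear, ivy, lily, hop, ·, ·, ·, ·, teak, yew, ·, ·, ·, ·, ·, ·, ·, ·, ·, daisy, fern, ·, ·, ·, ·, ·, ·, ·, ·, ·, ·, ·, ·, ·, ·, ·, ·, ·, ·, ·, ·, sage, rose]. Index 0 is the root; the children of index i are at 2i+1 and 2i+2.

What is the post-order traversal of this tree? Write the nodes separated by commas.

Post-order visits the left subtree, then the right subtree, then the node.
At fir: go left to rye.
  At rye: go left to ivy.
    ivy is a leaf — visit ivy.
  At rye: go right to lily.
    At lily: no left child.
    At lily: go right to teak.
      At teak: go left to daisy.
        At daisy: go left to sage.
          sage is a leaf — visit sage.
        At daisy: go right to rose.
          rose is a leaf — visit rose.
        Visit daisy.
      At teak: go right to fern.
        fern is a leaf — visit fern.
      Visit teak.
    Visit lily.
  Visit rye.
At fir: go right to pear.
  At pear: go left to hop.
    At hop: go left to yew.
      yew is a leaf — visit yew.
    At hop: no right child.
    Visit hop.
  At pear: no right child.
  Visit pear.
Visit fir.

ivy, sage, rose, daisy, fern, teak, lily, rye, yew, hop, pear, fir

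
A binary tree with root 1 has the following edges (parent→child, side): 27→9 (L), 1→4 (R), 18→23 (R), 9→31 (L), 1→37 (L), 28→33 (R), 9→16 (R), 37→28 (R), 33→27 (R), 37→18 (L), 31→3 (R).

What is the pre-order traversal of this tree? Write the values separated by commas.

Pre-order visits the node, then its left subtree, then its right subtree.
Visit 1.
At 1: go left to 37.
  Visit 37.
  At 37: go left to 18.
    Visit 18.
    At 18: no left child.
    At 18: go right to 23.
      23 is a leaf — visit 23.
  At 37: go right to 28.
    Visit 28.
    At 28: no left child.
    At 28: go right to 33.
      Visit 33.
      At 33: no left child.
      At 33: go right to 27.
        Visit 27.
        At 27: go left to 9.
          Visit 9.
          At 9: go left to 31.
            Visit 31.
            At 31: no left child.
            At 31: go right to 3.
              3 is a leaf — visit 3.
          At 9: go right to 16.
            16 is a leaf — visit 16.
        At 27: no right child.
At 1: go right to 4.
  4 is a leaf — visit 4.

1, 37, 18, 23, 28, 33, 27, 9, 31, 3, 16, 4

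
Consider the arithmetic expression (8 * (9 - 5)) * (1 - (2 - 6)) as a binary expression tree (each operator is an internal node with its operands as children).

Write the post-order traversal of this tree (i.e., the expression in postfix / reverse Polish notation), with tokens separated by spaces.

8 9 5 - * 1 2 6 - - *

Post-order on an expression tree gives postfix notation: for each operator, emit left operand, right operand, then the operator.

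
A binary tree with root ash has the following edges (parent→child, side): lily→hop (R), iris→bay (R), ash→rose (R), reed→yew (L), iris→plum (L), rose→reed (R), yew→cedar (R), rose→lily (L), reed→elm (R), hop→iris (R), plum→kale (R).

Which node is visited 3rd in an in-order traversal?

In-order visits the left subtree, then the node, then the right subtree.
At ash: no left child.
Visit ash.
At ash: go right to rose.
  At rose: go left to lily.
    At lily: no left child.
    Visit lily.
    At lily: go right to hop.
      At hop: no left child.
      Visit hop.
      At hop: go right to iris.
        At iris: go left to plum.
          At plum: no left child.
          Visit plum.
          At plum: go right to kale.
            kale is a leaf — visit kale.
        Visit iris.
        At iris: go right to bay.
          bay is a leaf — visit bay.
  Visit rose.
  At rose: go right to reed.
    At reed: go left to yew.
      At yew: no left child.
      Visit yew.
      At yew: go right to cedar.
        cedar is a leaf — visit cedar.
    Visit reed.
    At reed: go right to elm.
      elm is a leaf — visit elm.
Full in-order sequence: ash, lily, hop, plum, kale, iris, bay, rose, yew, cedar, reed, elm.

hop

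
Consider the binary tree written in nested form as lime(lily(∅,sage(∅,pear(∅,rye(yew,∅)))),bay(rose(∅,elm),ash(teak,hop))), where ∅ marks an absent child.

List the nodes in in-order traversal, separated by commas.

lily, sage, pear, yew, rye, lime, rose, elm, bay, teak, ash, hop

In-order visits the left subtree, then the node, then the right subtree.
At lime: go left to lily.
  At lily: no left child.
  Visit lily.
  At lily: go right to sage.
    At sage: no left child.
    Visit sage.
    At sage: go right to pear.
      At pear: no left child.
      Visit pear.
      At pear: go right to rye.
        At rye: go left to yew.
          yew is a leaf — visit yew.
        Visit rye.
        At rye: no right child.
Visit lime.
At lime: go right to bay.
  At bay: go left to rose.
    At rose: no left child.
    Visit rose.
    At rose: go right to elm.
      elm is a leaf — visit elm.
  Visit bay.
  At bay: go right to ash.
    At ash: go left to teak.
      teak is a leaf — visit teak.
    Visit ash.
    At ash: go right to hop.
      hop is a leaf — visit hop.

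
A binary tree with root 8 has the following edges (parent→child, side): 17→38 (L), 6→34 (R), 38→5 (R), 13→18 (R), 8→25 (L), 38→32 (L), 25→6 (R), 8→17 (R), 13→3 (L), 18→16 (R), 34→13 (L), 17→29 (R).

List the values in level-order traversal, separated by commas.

Level-order visits nodes level by level from the root, left to right within each level.
Level 0: 8
Level 1: 25, 17
Level 2: 6, 38, 29
Level 3: 34, 32, 5
Level 4: 13
Level 5: 3, 18
Level 6: 16

8, 25, 17, 6, 38, 29, 34, 32, 5, 13, 3, 18, 16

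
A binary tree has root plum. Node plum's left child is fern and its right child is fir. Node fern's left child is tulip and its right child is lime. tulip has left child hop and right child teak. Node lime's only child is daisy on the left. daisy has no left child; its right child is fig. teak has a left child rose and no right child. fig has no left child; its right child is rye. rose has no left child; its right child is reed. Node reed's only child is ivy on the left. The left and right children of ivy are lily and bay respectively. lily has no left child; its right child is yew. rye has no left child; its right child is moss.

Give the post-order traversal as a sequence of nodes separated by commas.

hop, yew, lily, bay, ivy, reed, rose, teak, tulip, moss, rye, fig, daisy, lime, fern, fir, plum

Post-order visits the left subtree, then the right subtree, then the node.
At plum: go left to fern.
  At fern: go left to tulip.
    At tulip: go left to hop.
      hop is a leaf — visit hop.
    At tulip: go right to teak.
      At teak: go left to rose.
        At rose: no left child.
        At rose: go right to reed.
          At reed: go left to ivy.
            At ivy: go left to lily.
              At lily: no left child.
              At lily: go right to yew.
                yew is a leaf — visit yew.
              Visit lily.
            At ivy: go right to bay.
              bay is a leaf — visit bay.
            Visit ivy.
          At reed: no right child.
          Visit reed.
        Visit rose.
      At teak: no right child.
      Visit teak.
    Visit tulip.
  At fern: go right to lime.
    At lime: go left to daisy.
      At daisy: no left child.
      At daisy: go right to fig.
        At fig: no left child.
        At fig: go right to rye.
          At rye: no left child.
          At rye: go right to moss.
            moss is a leaf — visit moss.
          Visit rye.
        Visit fig.
      Visit daisy.
    At lime: no right child.
    Visit lime.
  Visit fern.
At plum: go right to fir.
  fir is a leaf — visit fir.
Visit plum.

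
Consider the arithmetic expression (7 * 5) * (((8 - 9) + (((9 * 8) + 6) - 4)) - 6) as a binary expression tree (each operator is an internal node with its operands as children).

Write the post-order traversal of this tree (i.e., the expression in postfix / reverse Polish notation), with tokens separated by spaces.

Post-order on an expression tree gives postfix notation: for each operator, emit left operand, right operand, then the operator.

7 5 * 8 9 - 9 8 * 6 + 4 - + 6 - *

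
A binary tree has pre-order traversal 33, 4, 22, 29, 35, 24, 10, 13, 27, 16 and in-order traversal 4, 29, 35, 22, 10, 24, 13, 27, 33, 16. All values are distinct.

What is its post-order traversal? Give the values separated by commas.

The first element of pre-order is the root; it splits in-order into left and right subtrees.
Root 33: left subtree has 8 nodes {4, 29, 35, 22, 10, 24, 13, 27}, right has 1 {16}.
  Root 4: left subtree has 0 nodes { }, right has 7 {29, 35, 22, 10, 24, 13, 27}.
    Root 22: left subtree has 2 nodes {29, 35}, right has 4 {10, 24, 13, 27}.
      Root 29: left subtree has 0 nodes { }, right has 1 {35}.
      Root 24: left subtree has 1 node {10}, right has 2 {13, 27}.
        Root 13: left subtree has 0 nodes { }, right has 1 {27}.

35, 29, 10, 27, 13, 24, 22, 4, 16, 33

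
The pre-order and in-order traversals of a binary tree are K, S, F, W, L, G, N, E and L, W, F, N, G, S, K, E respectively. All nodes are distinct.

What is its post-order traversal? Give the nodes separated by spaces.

L W N G F S E K

The first element of pre-order is the root; it splits in-order into left and right subtrees.
Root K: left subtree has 6 nodes {L, W, F, N, G, S}, right has 1 {E}.
  Root S: left subtree has 5 nodes {L, W, F, N, G}, right has 0 { }.
    Root F: left subtree has 2 nodes {L, W}, right has 2 {N, G}.
      Root W: left subtree has 1 node {L}, right has 0 { }.
      Root G: left subtree has 1 node {N}, right has 0 { }.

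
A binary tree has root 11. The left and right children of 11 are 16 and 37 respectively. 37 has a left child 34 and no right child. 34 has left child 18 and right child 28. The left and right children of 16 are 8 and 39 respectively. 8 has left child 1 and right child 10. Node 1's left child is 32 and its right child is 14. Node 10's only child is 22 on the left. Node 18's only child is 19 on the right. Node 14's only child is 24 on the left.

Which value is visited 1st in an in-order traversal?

In-order visits the left subtree, then the node, then the right subtree.
At 11: go left to 16.
  At 16: go left to 8.
    At 8: go left to 1.
      At 1: go left to 32.
        32 is a leaf — visit 32.
      Visit 1.
      At 1: go right to 14.
        At 14: go left to 24.
          24 is a leaf — visit 24.
        Visit 14.
        At 14: no right child.
    Visit 8.
    At 8: go right to 10.
      At 10: go left to 22.
        22 is a leaf — visit 22.
      Visit 10.
      At 10: no right child.
  Visit 16.
  At 16: go right to 39.
    39 is a leaf — visit 39.
Visit 11.
At 11: go right to 37.
  At 37: go left to 34.
    At 34: go left to 18.
      At 18: no left child.
      Visit 18.
      At 18: go right to 19.
        19 is a leaf — visit 19.
    Visit 34.
    At 34: go right to 28.
      28 is a leaf — visit 28.
  Visit 37.
  At 37: no right child.
Full in-order sequence: 32, 1, 24, 14, 8, 22, 10, 16, 39, 11, 18, 19, 34, 28, 37.

32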